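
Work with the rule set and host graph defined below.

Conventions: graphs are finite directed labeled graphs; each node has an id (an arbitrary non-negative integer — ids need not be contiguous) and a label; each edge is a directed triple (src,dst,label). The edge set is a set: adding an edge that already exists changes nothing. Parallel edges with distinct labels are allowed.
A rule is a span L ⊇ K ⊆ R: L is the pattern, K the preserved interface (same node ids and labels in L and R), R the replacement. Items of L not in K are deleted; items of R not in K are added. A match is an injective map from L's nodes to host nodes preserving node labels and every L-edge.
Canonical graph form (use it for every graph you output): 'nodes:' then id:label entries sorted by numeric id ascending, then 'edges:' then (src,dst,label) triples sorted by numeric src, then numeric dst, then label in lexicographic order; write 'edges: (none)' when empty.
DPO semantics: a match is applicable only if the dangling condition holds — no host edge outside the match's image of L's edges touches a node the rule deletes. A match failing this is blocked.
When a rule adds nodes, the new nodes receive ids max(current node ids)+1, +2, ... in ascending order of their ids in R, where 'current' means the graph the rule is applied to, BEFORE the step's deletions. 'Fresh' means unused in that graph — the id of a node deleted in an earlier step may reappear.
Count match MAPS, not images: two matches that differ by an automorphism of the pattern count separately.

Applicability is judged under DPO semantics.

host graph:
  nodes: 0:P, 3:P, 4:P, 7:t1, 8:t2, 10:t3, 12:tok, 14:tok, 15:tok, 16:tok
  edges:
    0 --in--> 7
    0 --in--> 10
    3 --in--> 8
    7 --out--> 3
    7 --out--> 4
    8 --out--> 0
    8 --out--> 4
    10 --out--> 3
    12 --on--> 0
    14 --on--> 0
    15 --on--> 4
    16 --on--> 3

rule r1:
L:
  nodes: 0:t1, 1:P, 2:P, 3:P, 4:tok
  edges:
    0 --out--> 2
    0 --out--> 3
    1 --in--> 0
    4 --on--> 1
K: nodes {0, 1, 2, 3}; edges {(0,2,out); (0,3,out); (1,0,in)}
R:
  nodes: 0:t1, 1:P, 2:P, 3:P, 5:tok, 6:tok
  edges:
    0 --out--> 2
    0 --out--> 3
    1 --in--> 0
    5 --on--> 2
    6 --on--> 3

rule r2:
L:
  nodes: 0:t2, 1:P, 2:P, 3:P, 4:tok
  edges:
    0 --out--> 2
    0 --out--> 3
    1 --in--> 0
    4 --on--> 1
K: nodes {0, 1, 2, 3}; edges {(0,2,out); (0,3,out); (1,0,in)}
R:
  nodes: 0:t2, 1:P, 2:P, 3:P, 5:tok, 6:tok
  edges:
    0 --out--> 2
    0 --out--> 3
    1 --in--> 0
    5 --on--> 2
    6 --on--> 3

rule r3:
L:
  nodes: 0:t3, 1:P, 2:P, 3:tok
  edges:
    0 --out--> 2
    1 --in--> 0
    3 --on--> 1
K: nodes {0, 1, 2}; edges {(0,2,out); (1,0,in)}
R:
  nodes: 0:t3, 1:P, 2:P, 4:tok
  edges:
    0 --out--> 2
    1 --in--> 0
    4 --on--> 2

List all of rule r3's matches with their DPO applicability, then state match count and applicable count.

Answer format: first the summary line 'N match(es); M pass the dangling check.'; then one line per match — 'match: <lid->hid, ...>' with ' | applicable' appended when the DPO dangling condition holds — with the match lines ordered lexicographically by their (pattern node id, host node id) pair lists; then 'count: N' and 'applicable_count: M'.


2 match(es); 2 pass the dangling check.
match: 0->10, 1->0, 2->3, 3->12 | applicable
match: 0->10, 1->0, 2->3, 3->14 | applicable
count: 2
applicable_count: 2


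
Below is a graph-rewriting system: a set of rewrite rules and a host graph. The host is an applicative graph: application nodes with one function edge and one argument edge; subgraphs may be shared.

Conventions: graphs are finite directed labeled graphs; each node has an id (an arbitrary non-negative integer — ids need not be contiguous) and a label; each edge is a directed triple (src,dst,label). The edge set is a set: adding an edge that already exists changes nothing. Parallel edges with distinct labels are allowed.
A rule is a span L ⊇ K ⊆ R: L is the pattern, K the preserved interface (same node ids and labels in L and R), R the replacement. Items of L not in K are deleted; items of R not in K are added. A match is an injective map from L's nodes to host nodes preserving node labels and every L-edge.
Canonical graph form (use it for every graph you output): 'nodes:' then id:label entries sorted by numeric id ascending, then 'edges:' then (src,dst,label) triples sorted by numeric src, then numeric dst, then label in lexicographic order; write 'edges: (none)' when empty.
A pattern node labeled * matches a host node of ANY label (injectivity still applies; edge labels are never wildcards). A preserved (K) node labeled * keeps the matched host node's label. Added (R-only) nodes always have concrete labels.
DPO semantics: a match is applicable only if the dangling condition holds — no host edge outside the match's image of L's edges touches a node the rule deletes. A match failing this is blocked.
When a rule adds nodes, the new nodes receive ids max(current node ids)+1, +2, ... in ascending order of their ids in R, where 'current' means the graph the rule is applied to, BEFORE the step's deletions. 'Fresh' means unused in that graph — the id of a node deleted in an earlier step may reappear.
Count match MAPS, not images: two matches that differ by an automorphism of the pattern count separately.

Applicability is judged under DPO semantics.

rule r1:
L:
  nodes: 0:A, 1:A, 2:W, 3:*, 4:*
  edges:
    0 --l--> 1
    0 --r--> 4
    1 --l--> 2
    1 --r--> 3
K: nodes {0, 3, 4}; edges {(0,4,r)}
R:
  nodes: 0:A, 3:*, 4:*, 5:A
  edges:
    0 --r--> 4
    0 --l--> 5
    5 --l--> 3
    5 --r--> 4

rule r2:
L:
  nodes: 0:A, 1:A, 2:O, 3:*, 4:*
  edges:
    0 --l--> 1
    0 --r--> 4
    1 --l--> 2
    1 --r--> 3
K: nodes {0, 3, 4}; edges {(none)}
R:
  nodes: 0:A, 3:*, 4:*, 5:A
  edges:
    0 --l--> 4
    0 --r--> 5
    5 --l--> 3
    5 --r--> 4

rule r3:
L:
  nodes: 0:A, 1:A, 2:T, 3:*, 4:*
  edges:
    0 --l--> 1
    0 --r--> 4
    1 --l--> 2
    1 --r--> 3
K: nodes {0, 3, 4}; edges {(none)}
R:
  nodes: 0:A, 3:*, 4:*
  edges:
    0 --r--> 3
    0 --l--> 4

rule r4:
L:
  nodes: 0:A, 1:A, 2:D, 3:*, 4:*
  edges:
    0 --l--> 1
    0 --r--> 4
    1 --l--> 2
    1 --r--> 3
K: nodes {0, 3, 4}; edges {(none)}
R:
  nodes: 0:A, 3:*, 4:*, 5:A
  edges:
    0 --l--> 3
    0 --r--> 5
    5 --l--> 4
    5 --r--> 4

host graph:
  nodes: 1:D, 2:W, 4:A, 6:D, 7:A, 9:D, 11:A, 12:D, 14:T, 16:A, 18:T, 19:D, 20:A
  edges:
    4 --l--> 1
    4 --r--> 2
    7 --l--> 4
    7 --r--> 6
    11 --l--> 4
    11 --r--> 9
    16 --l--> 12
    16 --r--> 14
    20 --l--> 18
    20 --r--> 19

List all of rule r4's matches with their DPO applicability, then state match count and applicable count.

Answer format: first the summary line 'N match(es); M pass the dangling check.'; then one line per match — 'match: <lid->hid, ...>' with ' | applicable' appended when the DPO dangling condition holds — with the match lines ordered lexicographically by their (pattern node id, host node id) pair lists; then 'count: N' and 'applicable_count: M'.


2 match(es); 0 pass the dangling check.
match: 0->7, 1->4, 2->1, 3->2, 4->6
match: 0->11, 1->4, 2->1, 3->2, 4->9
count: 2
applicable_count: 0


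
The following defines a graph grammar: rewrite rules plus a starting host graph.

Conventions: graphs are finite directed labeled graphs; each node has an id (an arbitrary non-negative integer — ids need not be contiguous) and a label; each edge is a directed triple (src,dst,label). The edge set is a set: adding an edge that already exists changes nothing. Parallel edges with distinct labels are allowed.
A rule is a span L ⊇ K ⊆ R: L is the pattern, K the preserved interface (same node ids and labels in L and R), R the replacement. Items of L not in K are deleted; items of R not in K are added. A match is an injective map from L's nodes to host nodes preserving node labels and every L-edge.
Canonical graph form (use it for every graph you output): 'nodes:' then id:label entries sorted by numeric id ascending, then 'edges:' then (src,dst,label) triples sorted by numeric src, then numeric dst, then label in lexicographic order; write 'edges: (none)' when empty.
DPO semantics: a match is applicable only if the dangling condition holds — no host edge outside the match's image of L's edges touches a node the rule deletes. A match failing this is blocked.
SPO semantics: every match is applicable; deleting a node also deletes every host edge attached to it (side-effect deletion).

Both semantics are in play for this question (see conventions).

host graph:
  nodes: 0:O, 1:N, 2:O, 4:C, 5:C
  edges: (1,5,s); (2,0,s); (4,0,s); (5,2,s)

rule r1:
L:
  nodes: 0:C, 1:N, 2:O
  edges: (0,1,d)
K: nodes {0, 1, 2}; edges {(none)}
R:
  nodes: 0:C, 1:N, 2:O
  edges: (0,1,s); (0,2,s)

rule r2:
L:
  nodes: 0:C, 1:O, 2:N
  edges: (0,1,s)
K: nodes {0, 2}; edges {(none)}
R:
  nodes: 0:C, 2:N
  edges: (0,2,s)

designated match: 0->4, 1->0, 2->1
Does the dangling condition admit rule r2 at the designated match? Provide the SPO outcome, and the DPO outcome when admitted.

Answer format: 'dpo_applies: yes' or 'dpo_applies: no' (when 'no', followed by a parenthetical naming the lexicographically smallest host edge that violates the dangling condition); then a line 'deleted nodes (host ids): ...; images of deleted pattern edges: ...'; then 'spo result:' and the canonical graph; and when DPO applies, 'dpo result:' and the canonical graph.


dpo_applies: no
(the rule deletes node 0, which keeps host edge (2,0,s) outside the match image — the dangling condition fails, DPO blocks; SPO proceeds and side-deletes such edges)
deleted nodes (host ids): 0; images of deleted pattern edges: (4,0,s)
spo result:
nodes: 1:N, 2:O, 4:C, 5:C
edges: (1,5,s); (4,1,s); (5,2,s)


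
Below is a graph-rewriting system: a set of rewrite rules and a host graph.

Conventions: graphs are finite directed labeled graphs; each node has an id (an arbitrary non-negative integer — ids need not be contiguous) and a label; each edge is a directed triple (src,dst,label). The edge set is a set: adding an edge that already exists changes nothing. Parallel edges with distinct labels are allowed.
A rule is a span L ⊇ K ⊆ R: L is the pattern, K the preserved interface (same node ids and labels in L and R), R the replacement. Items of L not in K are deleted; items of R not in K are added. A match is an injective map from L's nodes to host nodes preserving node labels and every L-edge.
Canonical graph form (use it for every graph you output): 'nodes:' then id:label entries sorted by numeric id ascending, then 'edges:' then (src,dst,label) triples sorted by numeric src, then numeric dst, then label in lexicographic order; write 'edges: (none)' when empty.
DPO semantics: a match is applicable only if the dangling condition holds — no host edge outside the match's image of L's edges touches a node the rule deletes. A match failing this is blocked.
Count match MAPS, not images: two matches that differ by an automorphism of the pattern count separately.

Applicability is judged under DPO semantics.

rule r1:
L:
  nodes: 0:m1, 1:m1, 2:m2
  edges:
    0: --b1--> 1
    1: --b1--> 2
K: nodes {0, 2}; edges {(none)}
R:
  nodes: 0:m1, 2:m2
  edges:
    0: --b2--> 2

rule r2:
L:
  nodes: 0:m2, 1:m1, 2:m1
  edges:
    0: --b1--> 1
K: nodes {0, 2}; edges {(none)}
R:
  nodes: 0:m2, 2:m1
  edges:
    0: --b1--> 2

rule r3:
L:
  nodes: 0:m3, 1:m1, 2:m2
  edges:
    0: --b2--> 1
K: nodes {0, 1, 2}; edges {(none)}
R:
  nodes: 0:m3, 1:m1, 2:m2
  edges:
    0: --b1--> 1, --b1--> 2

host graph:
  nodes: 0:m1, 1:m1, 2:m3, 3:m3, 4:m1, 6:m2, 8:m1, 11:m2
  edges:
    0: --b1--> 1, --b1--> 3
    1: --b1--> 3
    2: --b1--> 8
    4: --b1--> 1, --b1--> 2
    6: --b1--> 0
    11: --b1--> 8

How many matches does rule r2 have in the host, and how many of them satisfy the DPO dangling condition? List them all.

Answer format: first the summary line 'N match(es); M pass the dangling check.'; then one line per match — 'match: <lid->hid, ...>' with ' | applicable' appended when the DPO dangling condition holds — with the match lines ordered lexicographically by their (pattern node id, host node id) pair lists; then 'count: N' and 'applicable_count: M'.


6 match(es); 0 pass the dangling check.
match: 0->6, 1->0, 2->1
match: 0->6, 1->0, 2->4
match: 0->6, 1->0, 2->8
match: 0->11, 1->8, 2->0
match: 0->11, 1->8, 2->1
match: 0->11, 1->8, 2->4
count: 6
applicable_count: 0


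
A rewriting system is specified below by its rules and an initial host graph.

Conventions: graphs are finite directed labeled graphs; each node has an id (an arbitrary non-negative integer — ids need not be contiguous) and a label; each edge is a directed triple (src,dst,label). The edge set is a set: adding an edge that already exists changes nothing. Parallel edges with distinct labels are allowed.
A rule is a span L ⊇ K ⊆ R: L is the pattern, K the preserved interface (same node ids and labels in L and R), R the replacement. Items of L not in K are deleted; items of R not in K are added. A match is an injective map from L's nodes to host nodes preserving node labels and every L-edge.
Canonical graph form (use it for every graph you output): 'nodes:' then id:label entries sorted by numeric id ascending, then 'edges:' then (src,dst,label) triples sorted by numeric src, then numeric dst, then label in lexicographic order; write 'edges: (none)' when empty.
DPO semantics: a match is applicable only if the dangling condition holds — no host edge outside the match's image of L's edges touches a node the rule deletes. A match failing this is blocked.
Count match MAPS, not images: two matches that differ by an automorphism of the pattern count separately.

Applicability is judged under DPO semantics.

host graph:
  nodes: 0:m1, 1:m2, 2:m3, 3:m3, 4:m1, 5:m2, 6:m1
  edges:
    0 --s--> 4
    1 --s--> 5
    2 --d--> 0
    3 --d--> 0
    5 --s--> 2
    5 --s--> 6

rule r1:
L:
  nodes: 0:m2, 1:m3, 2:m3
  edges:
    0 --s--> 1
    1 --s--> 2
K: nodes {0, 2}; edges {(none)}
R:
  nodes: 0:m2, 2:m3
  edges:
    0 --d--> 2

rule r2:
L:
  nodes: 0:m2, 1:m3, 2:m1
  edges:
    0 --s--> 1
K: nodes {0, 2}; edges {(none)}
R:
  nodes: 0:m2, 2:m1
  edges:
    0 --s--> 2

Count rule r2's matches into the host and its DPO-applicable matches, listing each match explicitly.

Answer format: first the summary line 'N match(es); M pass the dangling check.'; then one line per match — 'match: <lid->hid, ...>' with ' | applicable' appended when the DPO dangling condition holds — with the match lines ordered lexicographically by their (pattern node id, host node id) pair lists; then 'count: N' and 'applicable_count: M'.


3 match(es); 0 pass the dangling check.
match: 0->5, 1->2, 2->0
match: 0->5, 1->2, 2->4
match: 0->5, 1->2, 2->6
count: 3
applicable_count: 0


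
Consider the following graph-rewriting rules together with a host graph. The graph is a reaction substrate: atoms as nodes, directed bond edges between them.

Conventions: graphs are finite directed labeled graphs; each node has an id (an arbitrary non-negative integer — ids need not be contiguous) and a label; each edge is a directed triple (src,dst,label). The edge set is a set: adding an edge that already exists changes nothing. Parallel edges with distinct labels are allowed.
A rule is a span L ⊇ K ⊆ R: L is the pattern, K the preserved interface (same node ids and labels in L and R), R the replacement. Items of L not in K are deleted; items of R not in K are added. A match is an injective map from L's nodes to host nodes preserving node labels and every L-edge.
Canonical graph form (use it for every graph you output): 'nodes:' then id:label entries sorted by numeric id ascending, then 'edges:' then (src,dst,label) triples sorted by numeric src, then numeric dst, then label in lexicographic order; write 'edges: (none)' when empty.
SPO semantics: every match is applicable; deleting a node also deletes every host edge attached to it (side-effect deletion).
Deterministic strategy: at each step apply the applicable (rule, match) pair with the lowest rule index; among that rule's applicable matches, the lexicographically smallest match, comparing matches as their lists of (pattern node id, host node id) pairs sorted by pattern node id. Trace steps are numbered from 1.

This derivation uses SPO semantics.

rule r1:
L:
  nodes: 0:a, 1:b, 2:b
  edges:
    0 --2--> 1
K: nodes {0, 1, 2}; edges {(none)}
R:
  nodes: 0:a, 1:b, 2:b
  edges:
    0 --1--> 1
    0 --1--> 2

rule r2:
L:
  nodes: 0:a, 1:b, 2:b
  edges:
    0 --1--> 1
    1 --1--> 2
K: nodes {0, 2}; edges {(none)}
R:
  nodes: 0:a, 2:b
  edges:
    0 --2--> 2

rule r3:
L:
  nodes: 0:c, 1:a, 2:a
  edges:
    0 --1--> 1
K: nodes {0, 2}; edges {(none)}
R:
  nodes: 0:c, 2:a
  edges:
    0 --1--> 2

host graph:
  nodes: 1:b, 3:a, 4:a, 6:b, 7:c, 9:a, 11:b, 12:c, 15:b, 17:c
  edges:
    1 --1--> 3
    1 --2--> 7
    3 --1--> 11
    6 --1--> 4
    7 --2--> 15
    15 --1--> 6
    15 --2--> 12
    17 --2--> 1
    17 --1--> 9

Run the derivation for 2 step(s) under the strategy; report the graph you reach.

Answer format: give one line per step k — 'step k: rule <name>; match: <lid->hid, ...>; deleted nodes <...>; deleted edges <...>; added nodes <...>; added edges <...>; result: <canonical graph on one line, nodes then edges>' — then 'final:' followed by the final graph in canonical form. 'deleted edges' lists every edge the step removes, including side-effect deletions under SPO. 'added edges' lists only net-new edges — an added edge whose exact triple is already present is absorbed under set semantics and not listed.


step 1: rule r3; match: 0->17, 1->9, 2->3; deleted nodes 9; deleted edges (17,9,1); added nodes (none); added edges (17,3,1); result: nodes: 1:b, 3:a, 4:a, 6:b, 7:c, 11:b, 12:c, 15:b, 17:c edges: (1,3,1); (1,7,2); (3,11,1); (6,4,1); (7,15,2); (15,6,1); (15,12,2); (17,1,2); (17,3,1)
step 2: rule r3; match: 0->17, 1->3, 2->4; deleted nodes 3; deleted edges (1,3,1); (3,11,1); (17,3,1); added nodes (none); added edges (17,4,1); result: nodes: 1:b, 4:a, 6:b, 7:c, 11:b, 12:c, 15:b, 17:c edges: (1,7,2); (6,4,1); (7,15,2); (15,6,1); (15,12,2); (17,1,2); (17,4,1)
final:
nodes: 1:b, 4:a, 6:b, 7:c, 11:b, 12:c, 15:b, 17:c
edges: (1,7,2); (6,4,1); (7,15,2); (15,6,1); (15,12,2); (17,1,2); (17,4,1)


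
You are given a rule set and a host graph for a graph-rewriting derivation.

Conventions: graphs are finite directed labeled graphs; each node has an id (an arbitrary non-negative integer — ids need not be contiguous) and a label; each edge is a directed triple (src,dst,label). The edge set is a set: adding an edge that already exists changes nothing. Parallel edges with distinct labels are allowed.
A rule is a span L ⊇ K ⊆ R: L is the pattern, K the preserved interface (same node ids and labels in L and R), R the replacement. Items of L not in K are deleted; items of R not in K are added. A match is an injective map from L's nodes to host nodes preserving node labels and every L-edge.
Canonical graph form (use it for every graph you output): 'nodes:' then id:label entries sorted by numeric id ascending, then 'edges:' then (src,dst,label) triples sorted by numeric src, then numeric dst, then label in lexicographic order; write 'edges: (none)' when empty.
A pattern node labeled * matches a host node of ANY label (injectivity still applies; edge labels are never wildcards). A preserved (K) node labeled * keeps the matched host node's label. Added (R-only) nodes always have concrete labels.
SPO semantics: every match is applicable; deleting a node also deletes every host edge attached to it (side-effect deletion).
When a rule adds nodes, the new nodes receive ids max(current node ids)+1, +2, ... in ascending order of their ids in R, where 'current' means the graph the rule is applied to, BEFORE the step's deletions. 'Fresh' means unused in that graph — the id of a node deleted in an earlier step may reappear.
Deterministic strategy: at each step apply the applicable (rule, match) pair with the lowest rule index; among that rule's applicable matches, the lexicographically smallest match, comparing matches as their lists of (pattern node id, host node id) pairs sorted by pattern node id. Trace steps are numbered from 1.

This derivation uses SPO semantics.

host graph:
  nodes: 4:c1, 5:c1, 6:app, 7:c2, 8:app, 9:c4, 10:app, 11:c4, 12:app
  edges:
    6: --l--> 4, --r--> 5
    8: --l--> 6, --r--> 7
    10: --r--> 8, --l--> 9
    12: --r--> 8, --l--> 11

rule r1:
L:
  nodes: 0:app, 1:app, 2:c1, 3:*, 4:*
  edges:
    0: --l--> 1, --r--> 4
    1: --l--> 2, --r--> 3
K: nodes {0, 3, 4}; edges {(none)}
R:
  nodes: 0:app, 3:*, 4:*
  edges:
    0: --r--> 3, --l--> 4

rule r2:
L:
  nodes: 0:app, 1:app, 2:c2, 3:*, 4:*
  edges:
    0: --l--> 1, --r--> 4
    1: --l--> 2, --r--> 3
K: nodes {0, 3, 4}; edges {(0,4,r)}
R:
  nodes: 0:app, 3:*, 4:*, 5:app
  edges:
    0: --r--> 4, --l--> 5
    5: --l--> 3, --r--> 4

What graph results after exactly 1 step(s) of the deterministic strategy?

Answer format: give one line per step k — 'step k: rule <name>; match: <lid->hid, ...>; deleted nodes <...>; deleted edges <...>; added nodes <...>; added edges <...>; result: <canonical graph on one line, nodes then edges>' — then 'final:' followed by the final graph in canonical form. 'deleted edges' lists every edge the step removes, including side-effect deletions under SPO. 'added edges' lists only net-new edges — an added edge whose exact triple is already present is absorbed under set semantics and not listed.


step 1: rule r1; match: 0->8, 1->6, 2->4, 3->5, 4->7; deleted nodes 4, 6; deleted edges (6,4,l); (6,5,r); (8,6,l); (8,7,r); added nodes (none); added edges (8,5,r); (8,7,l); result: nodes: 5:c1, 7:c2, 8:app, 9:c4, 10:app, 11:c4, 12:app edges: (8,5,r); (8,7,l); (10,8,r); (10,9,l); (12,8,r); (12,11,l)
final:
nodes: 5:c1, 7:c2, 8:app, 9:c4, 10:app, 11:c4, 12:app
edges: (8,5,r); (8,7,l); (10,8,r); (10,9,l); (12,8,r); (12,11,l)


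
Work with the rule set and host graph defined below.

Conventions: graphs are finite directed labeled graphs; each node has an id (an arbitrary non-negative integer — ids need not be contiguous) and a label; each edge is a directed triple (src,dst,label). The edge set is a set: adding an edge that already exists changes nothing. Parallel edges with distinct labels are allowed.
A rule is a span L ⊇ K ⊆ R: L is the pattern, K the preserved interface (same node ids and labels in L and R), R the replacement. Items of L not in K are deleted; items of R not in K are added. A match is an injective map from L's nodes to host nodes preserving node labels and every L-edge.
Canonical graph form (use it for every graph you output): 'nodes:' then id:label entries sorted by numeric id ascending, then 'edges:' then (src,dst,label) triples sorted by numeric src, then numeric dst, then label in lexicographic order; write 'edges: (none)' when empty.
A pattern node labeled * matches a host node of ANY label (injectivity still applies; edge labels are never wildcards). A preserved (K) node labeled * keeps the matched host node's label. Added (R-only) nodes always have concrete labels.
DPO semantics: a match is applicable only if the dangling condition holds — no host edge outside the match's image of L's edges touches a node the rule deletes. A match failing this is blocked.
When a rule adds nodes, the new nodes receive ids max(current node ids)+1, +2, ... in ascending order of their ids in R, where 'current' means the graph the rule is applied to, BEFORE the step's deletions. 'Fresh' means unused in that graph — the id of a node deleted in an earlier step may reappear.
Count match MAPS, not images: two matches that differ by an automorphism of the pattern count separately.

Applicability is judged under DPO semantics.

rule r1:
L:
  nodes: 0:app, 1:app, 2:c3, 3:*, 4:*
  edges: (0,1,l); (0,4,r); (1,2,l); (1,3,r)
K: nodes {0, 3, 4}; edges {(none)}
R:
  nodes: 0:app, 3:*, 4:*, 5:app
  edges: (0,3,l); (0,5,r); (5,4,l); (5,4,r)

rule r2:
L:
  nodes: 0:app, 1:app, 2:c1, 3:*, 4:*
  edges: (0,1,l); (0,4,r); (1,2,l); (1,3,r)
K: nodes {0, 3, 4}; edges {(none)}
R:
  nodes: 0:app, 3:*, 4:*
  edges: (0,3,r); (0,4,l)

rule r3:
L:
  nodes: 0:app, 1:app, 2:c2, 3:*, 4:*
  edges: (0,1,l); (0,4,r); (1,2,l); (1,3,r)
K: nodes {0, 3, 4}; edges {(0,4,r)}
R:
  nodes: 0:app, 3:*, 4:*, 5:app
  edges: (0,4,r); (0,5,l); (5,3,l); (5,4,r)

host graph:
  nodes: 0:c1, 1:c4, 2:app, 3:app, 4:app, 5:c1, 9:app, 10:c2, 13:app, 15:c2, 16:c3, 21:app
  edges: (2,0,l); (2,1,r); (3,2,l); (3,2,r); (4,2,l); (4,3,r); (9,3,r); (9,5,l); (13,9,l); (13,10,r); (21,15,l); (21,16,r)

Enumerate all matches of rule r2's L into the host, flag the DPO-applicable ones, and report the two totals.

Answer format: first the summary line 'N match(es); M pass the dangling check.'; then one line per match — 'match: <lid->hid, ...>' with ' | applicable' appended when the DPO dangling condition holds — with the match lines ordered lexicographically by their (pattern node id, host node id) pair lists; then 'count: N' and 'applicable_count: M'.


2 match(es); 1 pass the dangling check.
match: 0->4, 1->2, 2->0, 3->1, 4->3
match: 0->13, 1->9, 2->5, 3->3, 4->10 | applicable
count: 2
applicable_count: 1


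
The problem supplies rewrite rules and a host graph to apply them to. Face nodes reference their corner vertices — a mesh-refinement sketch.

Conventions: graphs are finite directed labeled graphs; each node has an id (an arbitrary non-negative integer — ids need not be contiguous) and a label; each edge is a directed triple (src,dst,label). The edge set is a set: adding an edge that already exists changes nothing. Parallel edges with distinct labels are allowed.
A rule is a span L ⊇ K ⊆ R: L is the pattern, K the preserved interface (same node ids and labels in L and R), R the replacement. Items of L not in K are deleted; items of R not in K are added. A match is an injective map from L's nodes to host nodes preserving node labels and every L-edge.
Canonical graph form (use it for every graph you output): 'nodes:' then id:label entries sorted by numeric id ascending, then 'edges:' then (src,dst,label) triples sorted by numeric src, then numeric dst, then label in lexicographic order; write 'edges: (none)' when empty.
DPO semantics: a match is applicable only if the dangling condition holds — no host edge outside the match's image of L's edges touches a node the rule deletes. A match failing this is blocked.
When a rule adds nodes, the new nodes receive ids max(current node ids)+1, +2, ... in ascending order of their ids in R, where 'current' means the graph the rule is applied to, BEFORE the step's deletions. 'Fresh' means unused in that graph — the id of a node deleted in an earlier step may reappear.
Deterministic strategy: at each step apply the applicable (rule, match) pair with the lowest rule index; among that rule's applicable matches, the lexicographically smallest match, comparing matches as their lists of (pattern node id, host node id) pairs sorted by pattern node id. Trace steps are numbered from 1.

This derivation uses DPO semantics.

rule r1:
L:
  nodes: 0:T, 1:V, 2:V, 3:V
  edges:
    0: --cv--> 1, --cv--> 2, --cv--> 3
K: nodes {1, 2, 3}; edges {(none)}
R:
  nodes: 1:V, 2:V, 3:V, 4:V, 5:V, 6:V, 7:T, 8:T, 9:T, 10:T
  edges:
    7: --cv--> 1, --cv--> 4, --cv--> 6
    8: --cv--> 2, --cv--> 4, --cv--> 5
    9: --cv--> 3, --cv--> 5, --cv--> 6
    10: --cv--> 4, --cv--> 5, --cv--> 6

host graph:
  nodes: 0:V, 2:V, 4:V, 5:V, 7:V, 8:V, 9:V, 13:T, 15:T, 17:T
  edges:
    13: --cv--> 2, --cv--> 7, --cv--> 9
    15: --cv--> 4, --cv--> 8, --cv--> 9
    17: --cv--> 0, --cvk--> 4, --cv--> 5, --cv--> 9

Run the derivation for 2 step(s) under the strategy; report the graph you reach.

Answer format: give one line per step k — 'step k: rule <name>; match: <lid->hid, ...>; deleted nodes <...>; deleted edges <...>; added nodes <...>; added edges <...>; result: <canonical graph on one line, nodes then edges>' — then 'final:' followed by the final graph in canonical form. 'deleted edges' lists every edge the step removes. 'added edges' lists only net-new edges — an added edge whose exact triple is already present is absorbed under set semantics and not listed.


step 1: rule r1; match: 0->13, 1->2, 2->7, 3->9; deleted nodes 13; deleted edges (13,2,cv); (13,7,cv); (13,9,cv); added nodes 18, 19, 20, 21, 22, 23, 24; added edges (21,2,cv); (21,18,cv); (21,20,cv); (22,7,cv); (22,18,cv); (22,19,cv); (23,9,cv); (23,19,cv); (23,20,cv); (24,18,cv); (24,19,cv); (24,20,cv); result: nodes: 0:V, 2:V, 4:V, 5:V, 7:V, 8:V, 9:V, 15:T, 17:T, 18:V, 19:V, 20:V, 21:T, 22:T, 23:T, 24:T edges: (15,4,cv); (15,8,cv); (15,9,cv); (17,0,cv); (17,4,cvk); (17,5,cv); (17,9,cv); (21,2,cv); (21,18,cv); (21,20,cv); (22,7,cv); (22,18,cv); (22,19,cv); (23,9,cv); (23,19,cv); (23,20,cv); (24,18,cv); (24,19,cv); (24,20,cv)
step 2: rule r1; match: 0->15, 1->4, 2->8, 3->9; deleted nodes 15; deleted edges (15,4,cv); (15,8,cv); (15,9,cv); added nodes 25, 26, 27, 28, 29, 30, 31; added edges (28,4,cv); (28,25,cv); (28,27,cv); (29,8,cv); (29,25,cv); (29,26,cv); (30,9,cv); (30,26,cv); (30,27,cv); (31,25,cv); (31,26,cv); (31,27,cv); result: nodes: 0:V, 2:V, 4:V, 5:V, 7:V, 8:V, 9:V, 17:T, 18:V, 19:V, 20:V, 21:T, 22:T, 23:T, 24:T, 25:V, 26:V, 27:V, 28:T, 29:T, 30:T, 31:T edges: (17,0,cv); (17,4,cvk); (17,5,cv); (17,9,cv); (21,2,cv); (21,18,cv); (21,20,cv); (22,7,cv); (22,18,cv); (22,19,cv); (23,9,cv); (23,19,cv); (23,20,cv); (24,18,cv); (24,19,cv); (24,20,cv); (28,4,cv); (28,25,cv); (28,27,cv); (29,8,cv); (29,25,cv); (29,26,cv); (30,9,cv); (30,26,cv); (30,27,cv); (31,25,cv); (31,26,cv); (31,27,cv)
final:
nodes: 0:V, 2:V, 4:V, 5:V, 7:V, 8:V, 9:V, 17:T, 18:V, 19:V, 20:V, 21:T, 22:T, 23:T, 24:T, 25:V, 26:V, 27:V, 28:T, 29:T, 30:T, 31:T
edges: (17,0,cv); (17,4,cvk); (17,5,cv); (17,9,cv); (21,2,cv); (21,18,cv); (21,20,cv); (22,7,cv); (22,18,cv); (22,19,cv); (23,9,cv); (23,19,cv); (23,20,cv); (24,18,cv); (24,19,cv); (24,20,cv); (28,4,cv); (28,25,cv); (28,27,cv); (29,8,cv); (29,25,cv); (29,26,cv); (30,9,cv); (30,26,cv); (30,27,cv); (31,25,cv); (31,26,cv); (31,27,cv)


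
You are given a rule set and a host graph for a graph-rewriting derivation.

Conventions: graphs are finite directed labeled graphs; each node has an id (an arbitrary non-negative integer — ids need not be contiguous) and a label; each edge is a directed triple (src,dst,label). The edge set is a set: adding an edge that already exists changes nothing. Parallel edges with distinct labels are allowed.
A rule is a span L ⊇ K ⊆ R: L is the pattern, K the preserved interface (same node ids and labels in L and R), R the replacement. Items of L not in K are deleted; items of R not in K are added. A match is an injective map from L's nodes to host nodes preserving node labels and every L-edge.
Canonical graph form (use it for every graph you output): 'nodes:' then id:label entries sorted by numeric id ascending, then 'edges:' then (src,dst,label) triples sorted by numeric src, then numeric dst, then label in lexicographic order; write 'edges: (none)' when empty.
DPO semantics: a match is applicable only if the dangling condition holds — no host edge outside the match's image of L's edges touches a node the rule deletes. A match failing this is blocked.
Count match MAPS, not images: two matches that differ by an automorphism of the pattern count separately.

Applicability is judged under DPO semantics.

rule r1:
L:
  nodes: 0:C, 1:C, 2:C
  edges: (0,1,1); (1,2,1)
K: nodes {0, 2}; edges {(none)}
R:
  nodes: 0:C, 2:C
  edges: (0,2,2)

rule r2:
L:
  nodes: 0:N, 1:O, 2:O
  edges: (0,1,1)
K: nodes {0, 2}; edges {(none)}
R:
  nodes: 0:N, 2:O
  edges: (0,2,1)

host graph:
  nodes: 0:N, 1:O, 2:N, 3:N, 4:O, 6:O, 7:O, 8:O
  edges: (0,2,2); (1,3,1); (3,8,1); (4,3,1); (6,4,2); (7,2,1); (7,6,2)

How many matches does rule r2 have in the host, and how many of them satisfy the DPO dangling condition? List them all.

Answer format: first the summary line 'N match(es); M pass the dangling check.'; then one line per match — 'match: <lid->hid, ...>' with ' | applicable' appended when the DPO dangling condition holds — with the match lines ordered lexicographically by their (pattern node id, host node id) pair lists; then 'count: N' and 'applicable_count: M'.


4 match(es); 4 pass the dangling check.
match: 0->3, 1->8, 2->1 | applicable
match: 0->3, 1->8, 2->4 | applicable
match: 0->3, 1->8, 2->6 | applicable
match: 0->3, 1->8, 2->7 | applicable
count: 4
applicable_count: 4


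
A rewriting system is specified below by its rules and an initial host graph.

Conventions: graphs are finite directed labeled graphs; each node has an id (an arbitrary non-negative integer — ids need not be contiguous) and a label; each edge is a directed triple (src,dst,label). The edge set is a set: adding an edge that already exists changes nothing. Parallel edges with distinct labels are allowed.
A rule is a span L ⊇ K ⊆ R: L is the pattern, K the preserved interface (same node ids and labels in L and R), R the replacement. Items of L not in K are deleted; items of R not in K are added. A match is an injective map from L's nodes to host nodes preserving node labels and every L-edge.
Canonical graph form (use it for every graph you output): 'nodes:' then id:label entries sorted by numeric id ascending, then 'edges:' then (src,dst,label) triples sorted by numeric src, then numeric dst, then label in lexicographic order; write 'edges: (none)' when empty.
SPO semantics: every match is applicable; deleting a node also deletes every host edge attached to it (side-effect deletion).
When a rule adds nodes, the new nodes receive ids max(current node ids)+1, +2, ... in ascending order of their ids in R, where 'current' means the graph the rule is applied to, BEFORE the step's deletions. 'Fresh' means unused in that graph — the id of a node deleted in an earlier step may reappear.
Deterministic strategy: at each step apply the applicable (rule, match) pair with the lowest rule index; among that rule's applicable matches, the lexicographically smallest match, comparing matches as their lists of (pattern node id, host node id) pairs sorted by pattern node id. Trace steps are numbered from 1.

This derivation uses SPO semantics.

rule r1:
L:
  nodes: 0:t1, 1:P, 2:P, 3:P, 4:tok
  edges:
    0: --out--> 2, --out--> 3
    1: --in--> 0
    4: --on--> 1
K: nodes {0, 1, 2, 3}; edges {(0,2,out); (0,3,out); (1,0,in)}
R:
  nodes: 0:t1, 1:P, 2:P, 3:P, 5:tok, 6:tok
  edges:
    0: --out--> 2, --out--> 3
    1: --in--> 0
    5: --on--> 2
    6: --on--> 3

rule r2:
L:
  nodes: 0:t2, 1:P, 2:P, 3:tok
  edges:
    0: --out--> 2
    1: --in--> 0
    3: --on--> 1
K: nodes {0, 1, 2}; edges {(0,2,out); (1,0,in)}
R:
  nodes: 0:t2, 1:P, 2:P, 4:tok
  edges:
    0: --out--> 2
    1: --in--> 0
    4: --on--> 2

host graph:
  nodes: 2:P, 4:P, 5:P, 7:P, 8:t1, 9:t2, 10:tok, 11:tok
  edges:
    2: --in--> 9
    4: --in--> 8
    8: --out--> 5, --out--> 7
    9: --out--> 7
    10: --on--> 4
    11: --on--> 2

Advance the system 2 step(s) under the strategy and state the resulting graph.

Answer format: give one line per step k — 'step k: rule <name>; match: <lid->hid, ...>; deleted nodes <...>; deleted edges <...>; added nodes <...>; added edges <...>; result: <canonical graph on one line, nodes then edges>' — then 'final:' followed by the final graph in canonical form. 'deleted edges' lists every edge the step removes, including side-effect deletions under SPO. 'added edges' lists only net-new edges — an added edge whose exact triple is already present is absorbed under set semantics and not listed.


step 1: rule r1; match: 0->8, 1->4, 2->5, 3->7, 4->10; deleted nodes 10; deleted edges (10,4,on); added nodes 12, 13; added edges (12,5,on); (13,7,on); result: nodes: 2:P, 4:P, 5:P, 7:P, 8:t1, 9:t2, 11:tok, 12:tok, 13:tok edges: (2,9,in); (4,8,in); (8,5,out); (8,7,out); (9,7,out); (11,2,on); (12,5,on); (13,7,on)
step 2: rule r2; match: 0->9, 1->2, 2->7, 3->11; deleted nodes 11; deleted edges (11,2,on); added nodes 14; added edges (14,7,on); result: nodes: 2:P, 4:P, 5:P, 7:P, 8:t1, 9:t2, 12:tok, 13:tok, 14:tok edges: (2,9,in); (4,8,in); (8,5,out); (8,7,out); (9,7,out); (12,5,on); (13,7,on); (14,7,on)
final:
nodes: 2:P, 4:P, 5:P, 7:P, 8:t1, 9:t2, 12:tok, 13:tok, 14:tok
edges: (2,9,in); (4,8,in); (8,5,out); (8,7,out); (9,7,out); (12,5,on); (13,7,on); (14,7,on)


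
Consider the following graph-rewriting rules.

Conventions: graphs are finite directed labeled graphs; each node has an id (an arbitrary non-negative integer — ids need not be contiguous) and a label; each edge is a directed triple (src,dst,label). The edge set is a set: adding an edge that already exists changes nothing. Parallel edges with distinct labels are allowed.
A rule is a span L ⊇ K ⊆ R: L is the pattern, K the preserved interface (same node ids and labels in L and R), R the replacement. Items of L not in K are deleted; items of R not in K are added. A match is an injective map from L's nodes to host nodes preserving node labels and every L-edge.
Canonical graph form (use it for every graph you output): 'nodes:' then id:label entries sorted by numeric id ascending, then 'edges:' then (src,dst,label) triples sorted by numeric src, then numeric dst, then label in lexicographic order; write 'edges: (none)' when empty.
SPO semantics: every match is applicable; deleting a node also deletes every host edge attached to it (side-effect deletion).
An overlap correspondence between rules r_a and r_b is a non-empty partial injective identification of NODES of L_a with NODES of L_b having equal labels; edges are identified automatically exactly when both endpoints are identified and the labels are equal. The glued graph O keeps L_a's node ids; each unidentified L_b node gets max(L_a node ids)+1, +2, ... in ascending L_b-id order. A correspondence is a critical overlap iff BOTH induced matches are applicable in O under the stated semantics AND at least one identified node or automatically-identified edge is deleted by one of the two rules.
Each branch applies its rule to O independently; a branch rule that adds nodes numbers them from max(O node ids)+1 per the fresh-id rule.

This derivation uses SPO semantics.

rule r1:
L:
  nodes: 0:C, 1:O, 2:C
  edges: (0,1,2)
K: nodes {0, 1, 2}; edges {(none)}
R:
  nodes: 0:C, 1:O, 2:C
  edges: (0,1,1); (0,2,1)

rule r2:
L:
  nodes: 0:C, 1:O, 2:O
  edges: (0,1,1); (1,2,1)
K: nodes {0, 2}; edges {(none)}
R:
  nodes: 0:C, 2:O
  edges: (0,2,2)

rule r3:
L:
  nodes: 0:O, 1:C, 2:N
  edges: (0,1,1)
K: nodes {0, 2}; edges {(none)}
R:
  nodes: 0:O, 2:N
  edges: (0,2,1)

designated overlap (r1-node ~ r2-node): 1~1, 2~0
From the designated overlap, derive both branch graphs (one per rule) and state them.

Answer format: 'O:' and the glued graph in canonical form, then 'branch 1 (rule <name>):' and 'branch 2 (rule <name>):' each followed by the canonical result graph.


O:
nodes: 0:C, 1:O, 2:C, 3:O
edges: (0,1,2); (1,3,1); (2,1,1)
branch 1 (rule r1):
nodes: 0:C, 1:O, 2:C, 3:O
edges: (0,1,1); (0,2,1); (1,3,1); (2,1,1)
branch 2 (rule r2):
nodes: 0:C, 2:C, 3:O
edges: (2,3,2)


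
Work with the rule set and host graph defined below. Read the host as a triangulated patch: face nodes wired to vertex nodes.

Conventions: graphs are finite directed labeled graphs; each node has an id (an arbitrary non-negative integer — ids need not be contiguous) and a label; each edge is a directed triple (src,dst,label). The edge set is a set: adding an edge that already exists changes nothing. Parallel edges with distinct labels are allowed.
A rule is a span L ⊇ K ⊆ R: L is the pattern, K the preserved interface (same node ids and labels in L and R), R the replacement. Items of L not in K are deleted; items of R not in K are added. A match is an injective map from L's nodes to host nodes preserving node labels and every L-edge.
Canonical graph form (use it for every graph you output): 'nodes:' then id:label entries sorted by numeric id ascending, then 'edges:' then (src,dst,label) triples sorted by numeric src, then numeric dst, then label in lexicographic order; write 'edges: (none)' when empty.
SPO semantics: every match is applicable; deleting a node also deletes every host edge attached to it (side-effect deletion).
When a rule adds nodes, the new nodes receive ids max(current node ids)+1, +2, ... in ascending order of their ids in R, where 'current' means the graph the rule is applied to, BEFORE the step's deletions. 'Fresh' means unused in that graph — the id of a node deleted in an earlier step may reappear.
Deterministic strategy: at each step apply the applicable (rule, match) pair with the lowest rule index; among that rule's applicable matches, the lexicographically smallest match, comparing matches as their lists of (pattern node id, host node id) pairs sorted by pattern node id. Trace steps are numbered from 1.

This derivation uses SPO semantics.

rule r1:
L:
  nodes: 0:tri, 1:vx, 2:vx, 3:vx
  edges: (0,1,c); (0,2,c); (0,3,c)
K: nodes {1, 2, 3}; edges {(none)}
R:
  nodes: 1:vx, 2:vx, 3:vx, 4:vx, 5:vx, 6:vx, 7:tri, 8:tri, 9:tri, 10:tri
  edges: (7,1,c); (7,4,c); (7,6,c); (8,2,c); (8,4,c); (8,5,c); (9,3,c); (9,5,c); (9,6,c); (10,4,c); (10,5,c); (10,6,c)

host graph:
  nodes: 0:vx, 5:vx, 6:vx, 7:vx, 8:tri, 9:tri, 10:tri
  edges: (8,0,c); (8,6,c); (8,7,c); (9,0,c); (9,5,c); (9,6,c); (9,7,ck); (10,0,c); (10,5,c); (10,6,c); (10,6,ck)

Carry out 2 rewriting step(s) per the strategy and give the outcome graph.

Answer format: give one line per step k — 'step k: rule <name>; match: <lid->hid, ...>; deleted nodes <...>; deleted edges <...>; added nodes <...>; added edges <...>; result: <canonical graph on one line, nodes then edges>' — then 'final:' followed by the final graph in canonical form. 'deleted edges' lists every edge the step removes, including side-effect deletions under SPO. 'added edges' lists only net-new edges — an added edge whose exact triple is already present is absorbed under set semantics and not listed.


step 1: rule r1; match: 0->8, 1->0, 2->6, 3->7; deleted nodes 8; deleted edges (8,0,c); (8,6,c); (8,7,c); added nodes 11, 12, 13, 14, 15, 16, 17; added edges (14,0,c); (14,11,c); (14,13,c); (15,6,c); (15,11,c); (15,12,c); (16,7,c); (16,12,c); (16,13,c); (17,11,c); (17,12,c); (17,13,c); result: nodes: 0:vx, 5:vx, 6:vx, 7:vx, 9:tri, 10:tri, 11:vx, 12:vx, 13:vx, 14:tri, 15:tri, 16:tri, 17:tri edges: (9,0,c); (9,5,c); (9,6,c); (9,7,ck); (10,0,c); (10,5,c); (10,6,c); (10,6,ck); (14,0,c); (14,11,c); (14,13,c); (15,6,c); (15,11,c); (15,12,c); (16,7,c); (16,12,c); (16,13,c); (17,11,c); (17,12,c); (17,13,c)
step 2: rule r1; match: 0->9, 1->0, 2->5, 3->6; deleted nodes 9; deleted edges (9,0,c); (9,5,c); (9,6,c); (9,7,ck); added nodes 18, 19, 20, 21, 22, 23, 24; added edges (21,0,c); (21,18,c); (21,20,c); (22,5,c); (22,18,c); (22,19,c); (23,6,c); (23,19,c); (23,20,c); (24,18,c); (24,19,c); (24,20,c); result: nodes: 0:vx, 5:vx, 6:vx, 7:vx, 10:tri, 11:vx, 12:vx, 13:vx, 14:tri, 15:tri, 16:tri, 17:tri, 18:vx, 19:vx, 20:vx, 21:tri, 22:tri, 23:tri, 24:tri edges: (10,0,c); (10,5,c); (10,6,c); (10,6,ck); (14,0,c); (14,11,c); (14,13,c); (15,6,c); (15,11,c); (15,12,c); (16,7,c); (16,12,c); (16,13,c); (17,11,c); (17,12,c); (17,13,c); (21,0,c); (21,18,c); (21,20,c); (22,5,c); (22,18,c); (22,19,c); (23,6,c); (23,19,c); (23,20,c); (24,18,c); (24,19,c); (24,20,c)
final:
nodes: 0:vx, 5:vx, 6:vx, 7:vx, 10:tri, 11:vx, 12:vx, 13:vx, 14:tri, 15:tri, 16:tri, 17:tri, 18:vx, 19:vx, 20:vx, 21:tri, 22:tri, 23:tri, 24:tri
edges: (10,0,c); (10,5,c); (10,6,c); (10,6,ck); (14,0,c); (14,11,c); (14,13,c); (15,6,c); (15,11,c); (15,12,c); (16,7,c); (16,12,c); (16,13,c); (17,11,c); (17,12,c); (17,13,c); (21,0,c); (21,18,c); (21,20,c); (22,5,c); (22,18,c); (22,19,c); (23,6,c); (23,19,c); (23,20,c); (24,18,c); (24,19,c); (24,20,c)
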